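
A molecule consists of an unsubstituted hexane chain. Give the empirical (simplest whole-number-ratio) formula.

C3H7

Atom tally by fragment:
  CH3 → C:1 H:3
  CH2 → C:1 H:2
  CH2 → C:1 H:2
  CH2 → C:1 H:2
  CH2 → C:1 H:2
  CH3 → C:1 H:3
Element totals:
  C: 6
  H: 14
Molecular formula: C6H14.
gcd of subscripts = 2; dividing each by 2:
  C: 6/2 = 3
  H: 14/2 = 7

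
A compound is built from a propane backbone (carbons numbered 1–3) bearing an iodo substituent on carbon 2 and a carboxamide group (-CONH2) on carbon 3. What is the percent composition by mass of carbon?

Atom tally by fragment:
  CH3 → C:1 H:3
  CH(I) → C:1 H:1 I:1
  CH2CONH2 → C:2 H:4 O:1 N:1
Element totals:
  C: 4
  H: 8
  I: 1
  N: 1
  O: 1
Molecular formula: C4H8INO.
Molar mass = 213.018 g/mol.
Mass from C: 4 × 12.011 = 48.044 g/mol.
%C = 48.044 / 213.018 × 100 = 22.55%.

22.55%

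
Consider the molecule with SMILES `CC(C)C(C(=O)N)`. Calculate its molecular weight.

Atom tally by fragment:
  CH3 → C:1 H:3
  CH(CH3) → C:2 H:4
  CH2CONH2 → C:2 H:4 O:1 N:1
Element totals:
  C: 5
  H: 11
  N: 1
  O: 1
Molecular formula: C5H11NO.
  M = 5(12.011) + 11(1.008) + 14.007 + 15.999
    = 60.055 + 11.088 + 14.007 + 15.999 = 101.149

101.15 g/mol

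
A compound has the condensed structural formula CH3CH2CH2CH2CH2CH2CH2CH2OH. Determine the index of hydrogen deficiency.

0

Atom tally by fragment:
  CH3 → C:1 H:3
  CH2 → C:1 H:2
  CH2 → C:1 H:2
  CH2 → C:1 H:2
  CH2 → C:1 H:2
  CH2 → C:1 H:2
  CH2CH2OH → C:2 H:5 O:1
Element totals:
  C: 8
  H: 18
  O: 1
Molecular formula: C8H18O.
DoU = (2C + 2 + N − H − X) / 2 = (2·8 + 2 + 0 − 18 − 0) / 2 = 0.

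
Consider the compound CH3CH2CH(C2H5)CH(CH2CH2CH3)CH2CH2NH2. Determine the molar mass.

Element totals:
  C: 11
  H: 25
  N: 1
Molecular formula: C11H25N.
  M = 11(12.011) + 25(1.008) + 14.007
    = 132.121 + 25.200 + 14.007 = 171.328

171.33 g/mol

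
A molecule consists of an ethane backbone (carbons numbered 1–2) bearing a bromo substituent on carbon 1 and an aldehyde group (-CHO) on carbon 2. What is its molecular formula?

C3H5BrO

Atom tally by fragment:
  BrCH2 → C:1 H:2 Br:1
  CH2CHO → C:2 H:3 O:1
Element totals:
  C: 3
  H: 5
  Br: 1
  O: 1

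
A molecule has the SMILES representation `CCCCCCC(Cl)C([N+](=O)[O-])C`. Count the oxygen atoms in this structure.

Atom tally by fragment:
  CH3 → C:1 H:3
  CH2 → C:1 H:2
  CH2 → C:1 H:2
  CH2 → C:1 H:2
  CH2 → C:1 H:2
  CH2 → C:1 H:2
  CH(Cl) → C:1 H:1 Cl:1
  CH(NO2) → C:1 H:1 N:1 O:2
  CH3 → C:1 H:3
Element totals:
  C: 9
  H: 18
  Cl: 1
  N: 1
  O: 2

2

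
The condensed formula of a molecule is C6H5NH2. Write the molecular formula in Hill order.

Atom tally by fragment:
  benzene ring core → C:6 H:6
  (− 1 ring H displaced by substituents)
  + NH2 → N:1 H:2
Element totals:
  C: 6
  H: 7
  N: 1

C6H7N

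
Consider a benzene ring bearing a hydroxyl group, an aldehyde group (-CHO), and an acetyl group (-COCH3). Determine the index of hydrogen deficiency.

Atom tally by fragment:
  benzene ring core → C:6 H:6
  (− 3 ring H displaced by substituents)
  + OH → O:1 H:1
  + CHO → C:1 H:1 O:1
  + COCH3 → C:2 H:3 O:1
Element totals:
  C: 9
  H: 8
  O: 3
Molecular formula: C9H8O3.
DoU = (2C + 2 + N − H − X) / 2 = (2·9 + 2 + 0 − 8 − 0) / 2 = 6.

6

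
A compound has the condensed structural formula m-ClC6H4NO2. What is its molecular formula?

Element totals:
  C: 6
  H: 4
  Cl: 1
  N: 1
  O: 2

C6H4ClNO2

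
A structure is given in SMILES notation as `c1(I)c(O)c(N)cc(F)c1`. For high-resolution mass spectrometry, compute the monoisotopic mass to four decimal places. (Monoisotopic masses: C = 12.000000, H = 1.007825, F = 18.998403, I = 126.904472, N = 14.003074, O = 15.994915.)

Atom tally by fragment:
  benzene ring core → C:6 H:6
  (− 4 ring H displaced by substituents)
  + I → I:1
  + OH → O:1 H:1
  + NH2 → N:1 H:2
  + F → F:1
Element totals:
  C: 6
  H: 5
  F: 1
  I: 1
  N: 1
  O: 1
Molecular formula: C6H5FINO.
  M = 6(12.0) + 5(1.007825) + 18.998403 + 126.904472 + 14.003074 + 15.994915
    = 72.000000 + 5.039125 + 18.998403 + 126.904472 + 14.003074 + 15.994915 = 252.939989

252.9400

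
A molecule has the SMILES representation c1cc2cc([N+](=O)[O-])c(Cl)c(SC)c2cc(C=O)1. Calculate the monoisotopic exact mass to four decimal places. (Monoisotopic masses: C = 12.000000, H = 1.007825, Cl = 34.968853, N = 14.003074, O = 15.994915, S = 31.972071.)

Atom tally by fragment:
  naphthalene ring system core → C:10 H:8
  (− 4 ring H displaced by substituents)
  + NO2 → N:1 O:2
  + Cl → Cl:1
  + SCH3 → C:1 H:3 S:1
  + CHO → C:1 H:1 O:1
Element totals:
  C: 12
  H: 8
  Cl: 1
  N: 1
  O: 3
  S: 1
Molecular formula: C12H8ClNO3S.
  M = 12(12.0) + 8(1.007825) + 34.968853 + 14.003074 + 3(15.994915) + 31.972071
    = 144.000000 + 8.062600 + 34.968853 + 14.003074 + 47.984745 + 31.972071 = 280.991343

280.9913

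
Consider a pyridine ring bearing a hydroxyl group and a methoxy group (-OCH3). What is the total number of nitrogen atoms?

Atom tally by fragment:
  pyridine ring core → C:5 H:5 N:1
  (− 2 ring H displaced by substituents)
  + OH → O:1 H:1
  + OCH3 → C:1 H:3 O:1
Element totals:
  C: 6
  H: 7
  N: 1
  O: 2

1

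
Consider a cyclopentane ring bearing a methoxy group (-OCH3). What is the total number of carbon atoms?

Atom tally by fragment:
  cyclopentane ring core → C:5 H:10
  (− 1 ring H displaced by substituents)
  + OCH3 → C:1 H:3 O:1
Element totals:
  C: 6
  H: 12
  O: 1

6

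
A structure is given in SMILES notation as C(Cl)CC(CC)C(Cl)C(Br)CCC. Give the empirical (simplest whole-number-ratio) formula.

Atom tally by fragment:
  ClCH2 → C:1 H:2 Cl:1
  CH2 → C:1 H:2
  CH(C2H5) → C:3 H:6
  CH(Cl) → C:1 H:1 Cl:1
  CH(Br) → C:1 H:1 Br:1
  CH2 → C:1 H:2
  CH2 → C:1 H:2
  CH3 → C:1 H:3
Element totals:
  C: 10
  H: 19
  Br: 1
  Cl: 2
Molecular formula: C10H19BrCl2.
gcd of subscripts (1, 10, 2, 19) = 1, so the empirical formula equals the molecular formula.

C10H19BrCl2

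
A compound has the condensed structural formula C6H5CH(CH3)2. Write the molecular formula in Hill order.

C9H12

Atom tally by fragment:
  benzene ring core → C:6 H:6
  (− 1 ring H displaced by substituents)
  + CH(CH3)2 → C:3 H:7
Element totals:
  C: 9
  H: 12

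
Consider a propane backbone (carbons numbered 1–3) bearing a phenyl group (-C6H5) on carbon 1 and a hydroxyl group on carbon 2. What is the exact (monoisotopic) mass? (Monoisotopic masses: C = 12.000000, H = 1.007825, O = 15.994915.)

Atom tally by fragment:
  C6H5CH2 → C:7 H:7
  CH(OH) → C:1 H:2 O:1
  CH3 → C:1 H:3
Element totals:
  C: 9
  H: 12
  O: 1
Molecular formula: C9H12O.
  M = 9(12.0) + 12(1.007825) + 15.994915
    = 108.000000 + 12.093900 + 15.994915 = 136.088815

136.0888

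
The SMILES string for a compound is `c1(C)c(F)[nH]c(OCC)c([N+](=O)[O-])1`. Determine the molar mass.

Atom tally by fragment:
  pyrrole ring core → C:4 H:5 N:1
  (− 4 ring H displaced by substituents)
  + CH3 → C:1 H:3
  + F → F:1
  + OC2H5 → C:2 H:5 O:1
  + NO2 → N:1 O:2
Element totals:
  C: 7
  H: 9
  F: 1
  N: 2
  O: 3
Molecular formula: C7H9FN2O3.
  M = 7(12.011) + 9(1.008) + 18.998 + 2(14.007) + 3(15.999)
    = 84.077 + 9.072 + 18.998 + 28.014 + 47.997 = 188.158

188.16 g/mol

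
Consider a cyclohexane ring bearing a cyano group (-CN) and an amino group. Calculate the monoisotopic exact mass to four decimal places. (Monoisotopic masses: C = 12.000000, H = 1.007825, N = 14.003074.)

124.1000

Atom tally by fragment:
  cyclohexane ring core → C:6 H:12
  (− 2 ring H displaced by substituents)
  + CN → C:1 N:1
  + NH2 → N:1 H:2
Element totals:
  C: 7
  H: 12
  N: 2
Molecular formula: C7H12N2.
  M = 7(12.0) + 12(1.007825) + 2(14.003074)
    = 84.000000 + 12.093900 + 28.006148 = 124.100048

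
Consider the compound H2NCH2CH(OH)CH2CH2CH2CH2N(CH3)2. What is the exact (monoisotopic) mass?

Element totals:
  C: 8
  H: 20
  N: 2
  O: 1
Molecular formula: C8H20N2O.
  M = 8(12.0) + 20(1.007825) + 2(14.003074) + 15.994915
    = 96.000000 + 20.156500 + 28.006148 + 15.994915 = 160.157563

160.1576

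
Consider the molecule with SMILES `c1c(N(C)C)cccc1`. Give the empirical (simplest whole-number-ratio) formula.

Atom tally by fragment:
  benzene ring core → C:6 H:6
  (− 1 ring H displaced by substituents)
  + N(CH3)2 → N:1 C:2 H:6
Element totals:
  C: 8
  H: 11
  N: 1
Molecular formula: C8H11N.
gcd of subscripts (8, 11, 1) = 1, so the empirical formula equals the molecular formula.

C8H11N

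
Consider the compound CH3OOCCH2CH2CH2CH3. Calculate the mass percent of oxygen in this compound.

Atom tally by fragment:
  CH3OOCCH2 → C:3 H:5 O:2
  CH2 → C:1 H:2
  CH2 → C:1 H:2
  CH3 → C:1 H:3
Element totals:
  C: 6
  H: 12
  O: 2
Molecular formula: C6H12O2.
Molar mass = 116.160 g/mol.
Mass from O: 2 × 15.999 = 31.998 g/mol.
%O = 31.998 / 116.160 × 100 = 27.55%.

27.55%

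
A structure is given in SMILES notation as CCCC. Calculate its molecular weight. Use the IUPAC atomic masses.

58.12 g/mol

Atom tally by fragment:
  CH3 → C:1 H:3
  CH2 → C:1 H:2
  CH2 → C:1 H:2
  CH3 → C:1 H:3
Element totals:
  C: 4
  H: 10
Molecular formula: C4H10.
  M = 4(12.011) + 10(1.008)
    = 48.044 + 10.080 = 58.124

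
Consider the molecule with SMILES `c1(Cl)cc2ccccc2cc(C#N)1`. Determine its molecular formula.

Atom tally by fragment:
  naphthalene ring system core → C:10 H:8
  (− 2 ring H displaced by substituents)
  + Cl → Cl:1
  + CN → C:1 N:1
Element totals:
  C: 11
  H: 6
  Cl: 1
  N: 1

C11H6ClN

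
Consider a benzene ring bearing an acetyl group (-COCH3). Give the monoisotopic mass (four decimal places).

120.0575

Atom tally by fragment:
  benzene ring core → C:6 H:6
  (− 1 ring H displaced by substituents)
  + COCH3 → C:2 H:3 O:1
Element totals:
  C: 8
  H: 8
  O: 1
Molecular formula: C8H8O.
  M = 8(12.0) + 8(1.007825) + 15.994915
    = 96.000000 + 8.062600 + 15.994915 = 120.057515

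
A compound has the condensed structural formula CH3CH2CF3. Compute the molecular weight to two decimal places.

98.07 g/mol

Element totals:
  C: 3
  H: 5
  F: 3
Molecular formula: C3H5F3.
  M = 3(12.011) + 5(1.008) + 3(18.998)
    = 36.033 + 5.040 + 56.994 = 98.067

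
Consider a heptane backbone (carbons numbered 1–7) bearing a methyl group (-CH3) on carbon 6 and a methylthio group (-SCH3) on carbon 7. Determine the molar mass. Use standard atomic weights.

Atom tally by fragment:
  CH3 → C:1 H:3
  CH2 → C:1 H:2
  CH2 → C:1 H:2
  CH2 → C:1 H:2
  CH2 → C:1 H:2
  CH(CH3) → C:2 H:4
  CH2SCH3 → C:2 H:5 S:1
Element totals:
  C: 9
  H: 20
  S: 1
Molecular formula: C9H20S.
  M = 9(12.011) + 20(1.008) + 32.06
    = 108.099 + 20.160 + 32.060 = 160.319

160.32 g/mol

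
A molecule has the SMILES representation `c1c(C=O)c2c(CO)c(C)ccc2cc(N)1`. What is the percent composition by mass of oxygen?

Atom tally by fragment:
  naphthalene ring system core → C:10 H:8
  (− 4 ring H displaced by substituents)
  + CHO → C:1 H:1 O:1
  + CH2OH → C:1 H:3 O:1
  + CH3 → C:1 H:3
  + NH2 → N:1 H:2
Element totals:
  C: 13
  H: 13
  N: 1
  O: 2
Molecular formula: C13H13NO2.
Molar mass = 215.252 g/mol.
Mass from O: 2 × 15.999 = 31.998 g/mol.
%O = 31.998 / 215.252 × 100 = 14.87%.

14.87%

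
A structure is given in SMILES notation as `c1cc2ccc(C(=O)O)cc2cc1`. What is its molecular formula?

Atom tally by fragment:
  naphthalene ring system core → C:10 H:8
  (− 1 ring H displaced by substituents)
  + COOH → C:1 H:1 O:2
Element totals:
  C: 11
  H: 8
  O: 2

C11H8O2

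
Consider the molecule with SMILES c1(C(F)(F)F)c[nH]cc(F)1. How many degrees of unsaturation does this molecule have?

3

Atom tally by fragment:
  pyrrole ring core → C:4 H:5 N:1
  (− 2 ring H displaced by substituents)
  + CF3 → C:1 F:3
  + F → F:1
Element totals:
  C: 5
  H: 3
  F: 4
  N: 1
Molecular formula: C5H3F4N.
DoU = (2C + 2 + N − H − X) / 2 = (2·5 + 2 + 1 − 3 − 4) / 2 = 3.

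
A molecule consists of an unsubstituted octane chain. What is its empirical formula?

Atom tally by fragment:
  CH3 → C:1 H:3
  CH2 → C:1 H:2
  CH2 → C:1 H:2
  CH2 → C:1 H:2
  CH2 → C:1 H:2
  CH2 → C:1 H:2
  CH2 → C:1 H:2
  CH3 → C:1 H:3
Element totals:
  C: 8
  H: 18
Molecular formula: C8H18.
gcd of subscripts = 2; dividing each by 2:
  C: 8/2 = 4
  H: 18/2 = 9

C4H9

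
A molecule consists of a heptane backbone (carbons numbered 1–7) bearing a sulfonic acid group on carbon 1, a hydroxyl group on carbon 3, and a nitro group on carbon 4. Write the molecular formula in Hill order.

Atom tally by fragment:
  HO3SCH2 → C:1 H:3 S:1 O:3
  CH2 → C:1 H:2
  CH(OH) → C:1 H:2 O:1
  CH(NO2) → C:1 H:1 N:1 O:2
  CH2 → C:1 H:2
  CH2 → C:1 H:2
  CH3 → C:1 H:3
Element totals:
  C: 7
  H: 15
  N: 1
  O: 6
  S: 1

C7H15NO6S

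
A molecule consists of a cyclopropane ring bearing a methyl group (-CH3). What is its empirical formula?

Atom tally by fragment:
  cyclopropane ring core → C:3 H:6
  (− 1 ring H displaced by substituents)
  + CH3 → C:1 H:3
Element totals:
  C: 4
  H: 8
Molecular formula: C4H8.
gcd of subscripts = 4; dividing each by 4:
  C: 4/4 = 1
  H: 8/4 = 2

CH2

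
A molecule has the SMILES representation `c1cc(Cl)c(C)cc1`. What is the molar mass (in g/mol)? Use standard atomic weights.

Atom tally by fragment:
  benzene ring core → C:6 H:6
  (− 2 ring H displaced by substituents)
  + Cl → Cl:1
  + CH3 → C:1 H:3
Element totals:
  C: 7
  H: 7
  Cl: 1
Molecular formula: C7H7Cl.
  M = 7(12.011) + 7(1.008) + 35.45
    = 84.077 + 7.056 + 35.450 = 126.583

126.58 g/mol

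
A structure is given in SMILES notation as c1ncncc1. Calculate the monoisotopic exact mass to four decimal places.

80.0374

Atom tally by fragment:
  pyrimidine ring core → C:4 H:4 N:2
Element totals:
  C: 4
  H: 4
  N: 2
Molecular formula: C4H4N2.
  M = 4(12.0) + 4(1.007825) + 2(14.003074)
    = 48.000000 + 4.031300 + 28.006148 = 80.037448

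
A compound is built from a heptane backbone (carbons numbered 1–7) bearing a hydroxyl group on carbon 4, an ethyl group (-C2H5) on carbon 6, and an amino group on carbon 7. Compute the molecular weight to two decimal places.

Atom tally by fragment:
  CH3 → C:1 H:3
  CH2 → C:1 H:2
  CH2 → C:1 H:2
  CH(OH) → C:1 H:2 O:1
  CH2 → C:1 H:2
  CH(C2H5) → C:3 H:6
  CH2NH2 → C:1 H:4 N:1
Element totals:
  C: 9
  H: 21
  N: 1
  O: 1
Molecular formula: C9H21NO.
  M = 9(12.011) + 21(1.008) + 14.007 + 15.999
    = 108.099 + 21.168 + 14.007 + 15.999 = 159.273

159.27 g/mol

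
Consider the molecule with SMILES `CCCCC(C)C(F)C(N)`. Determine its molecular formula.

C8H18FN

Atom tally by fragment:
  CH3 → C:1 H:3
  CH2 → C:1 H:2
  CH2 → C:1 H:2
  CH2 → C:1 H:2
  CH(CH3) → C:2 H:4
  CH(F) → C:1 H:1 F:1
  CH2NH2 → C:1 H:4 N:1
Element totals:
  C: 8
  H: 18
  F: 1
  N: 1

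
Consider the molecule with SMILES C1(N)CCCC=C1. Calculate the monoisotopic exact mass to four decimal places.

Atom tally by fragment:
  cyclohexene ring core → C:6 H:10
  (− 1 ring H displaced by substituents)
  + NH2 → N:1 H:2
Element totals:
  C: 6
  H: 11
  N: 1
Molecular formula: C6H11N.
  M = 6(12.0) + 11(1.007825) + 14.003074
    = 72.000000 + 11.086075 + 14.003074 = 97.089149

97.0891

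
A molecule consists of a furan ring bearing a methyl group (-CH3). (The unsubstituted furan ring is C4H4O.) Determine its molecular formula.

Atom tally by fragment:
  furan ring core → C:4 H:4 O:1
  (− 1 ring H displaced by substituents)
  + CH3 → C:1 H:3
Element totals:
  C: 5
  H: 6
  O: 1

C5H6O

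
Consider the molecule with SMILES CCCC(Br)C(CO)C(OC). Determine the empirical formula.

C8H17BrO2

Atom tally by fragment:
  CH3 → C:1 H:3
  CH2 → C:1 H:2
  CH2 → C:1 H:2
  CH(Br) → C:1 H:1 Br:1
  CH(CH2OH) → C:2 H:4 O:1
  CH2OCH3 → C:2 H:5 O:1
Element totals:
  C: 8
  H: 17
  Br: 1
  O: 2
Molecular formula: C8H17BrO2.
gcd of subscripts (1, 8, 17, 2) = 1, so the empirical formula equals the molecular formula.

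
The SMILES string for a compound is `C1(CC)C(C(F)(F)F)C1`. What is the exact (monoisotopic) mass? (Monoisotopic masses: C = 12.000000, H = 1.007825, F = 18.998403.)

138.0656

Atom tally by fragment:
  cyclopropane ring core → C:3 H:6
  (− 2 ring H displaced by substituents)
  + C2H5 → C:2 H:5
  + CF3 → C:1 F:3
Element totals:
  C: 6
  H: 9
  F: 3
Molecular formula: C6H9F3.
  M = 6(12.0) + 9(1.007825) + 3(18.998403)
    = 72.000000 + 9.070425 + 56.995209 = 138.065634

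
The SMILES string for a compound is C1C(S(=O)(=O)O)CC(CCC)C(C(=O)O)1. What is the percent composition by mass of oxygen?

33.86%

Atom tally by fragment:
  cyclopentane ring core → C:5 H:10
  (− 3 ring H displaced by substituents)
  + SO3H → S:1 O:3 H:1
  + CH2CH2CH3 → C:3 H:7
  + COOH → C:1 H:1 O:2
Element totals:
  C: 9
  H: 16
  O: 5
  S: 1
Molecular formula: C9H16O5S.
Molar mass = 236.282 g/mol.
Mass from O: 5 × 15.999 = 79.995 g/mol.
%O = 79.995 / 236.282 × 100 = 33.86%.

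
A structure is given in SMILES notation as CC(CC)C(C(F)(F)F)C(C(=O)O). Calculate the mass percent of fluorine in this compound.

Atom tally by fragment:
  CH3 → C:1 H:3
  CH(C2H5) → C:3 H:6
  CH(CF3) → C:2 H:1 F:3
  CH2COOH → C:2 H:3 O:2
Element totals:
  C: 8
  H: 13
  F: 3
  O: 2
Molecular formula: C8H13F3O2.
Molar mass = 198.184 g/mol.
Mass from F: 3 × 18.998 = 56.994 g/mol.
%F = 56.994 / 198.184 × 100 = 28.76%.

28.76%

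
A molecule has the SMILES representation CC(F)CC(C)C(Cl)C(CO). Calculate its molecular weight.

Atom tally by fragment:
  CH3 → C:1 H:3
  CH(F) → C:1 H:1 F:1
  CH2 → C:1 H:2
  CH(CH3) → C:2 H:4
  CH(Cl) → C:1 H:1 Cl:1
  CH2CH2OH → C:2 H:5 O:1
Element totals:
  C: 8
  H: 16
  Cl: 1
  F: 1
  O: 1
Molecular formula: C8H16ClFO.
  M = 8(12.011) + 16(1.008) + 35.45 + 18.998 + 15.999
    = 96.088 + 16.128 + 35.450 + 18.998 + 15.999 = 182.663

182.66 g/mol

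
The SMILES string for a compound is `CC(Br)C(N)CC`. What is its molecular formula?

Atom tally by fragment:
  CH3 → C:1 H:3
  CH(Br) → C:1 H:1 Br:1
  CH(NH2) → C:1 H:3 N:1
  CH2 → C:1 H:2
  CH3 → C:1 H:3
Element totals:
  C: 5
  H: 12
  Br: 1
  N: 1

C5H12BrN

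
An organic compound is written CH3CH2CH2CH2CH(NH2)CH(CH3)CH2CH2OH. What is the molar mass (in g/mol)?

Element totals:
  C: 9
  H: 21
  N: 1
  O: 1
Molecular formula: C9H21NO.
  M = 9(12.011) + 21(1.008) + 14.007 + 15.999
    = 108.099 + 21.168 + 14.007 + 15.999 = 159.273

159.27 g/mol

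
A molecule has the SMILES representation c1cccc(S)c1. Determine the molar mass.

Atom tally by fragment:
  benzene ring core → C:6 H:6
  (− 1 ring H displaced by substituents)
  + SH → S:1 H:1
Element totals:
  C: 6
  H: 6
  S: 1
Molecular formula: C6H6S.
  M = 6(12.011) + 6(1.008) + 32.06
    = 72.066 + 6.048 + 32.060 = 110.174

110.17 g/mol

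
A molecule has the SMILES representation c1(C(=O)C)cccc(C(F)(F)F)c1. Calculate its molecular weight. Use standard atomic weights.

188.15 g/mol

Atom tally by fragment:
  benzene ring core → C:6 H:6
  (− 2 ring H displaced by substituents)
  + COCH3 → C:2 H:3 O:1
  + CF3 → C:1 F:3
Element totals:
  C: 9
  H: 7
  F: 3
  O: 1
Molecular formula: C9H7F3O.
  M = 9(12.011) + 7(1.008) + 3(18.998) + 15.999
    = 108.099 + 7.056 + 56.994 + 15.999 = 188.148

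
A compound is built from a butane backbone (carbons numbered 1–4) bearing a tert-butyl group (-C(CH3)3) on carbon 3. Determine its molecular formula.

Atom tally by fragment:
  CH3 → C:1 H:3
  CH2 → C:1 H:2
  CH(C(CH3)3) → C:5 H:10
  CH3 → C:1 H:3
Element totals:
  C: 8
  H: 18

C8H18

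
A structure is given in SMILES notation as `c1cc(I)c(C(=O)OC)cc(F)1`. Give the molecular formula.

C8H6FIO2

Atom tally by fragment:
  benzene ring core → C:6 H:6
  (− 3 ring H displaced by substituents)
  + I → I:1
  + COOCH3 → C:2 H:3 O:2
  + F → F:1
Element totals:
  C: 8
  H: 6
  F: 1
  I: 1
  O: 2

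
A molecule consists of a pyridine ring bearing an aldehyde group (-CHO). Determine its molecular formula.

C6H5NO

Atom tally by fragment:
  pyridine ring core → C:5 H:5 N:1
  (− 1 ring H displaced by substituents)
  + CHO → C:1 H:1 O:1
Element totals:
  C: 6
  H: 5
  N: 1
  O: 1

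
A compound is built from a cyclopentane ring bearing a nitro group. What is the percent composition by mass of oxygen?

27.79%

Atom tally by fragment:
  cyclopentane ring core → C:5 H:10
  (− 1 ring H displaced by substituents)
  + NO2 → N:1 O:2
Element totals:
  C: 5
  H: 9
  N: 1
  O: 2
Molecular formula: C5H9NO2.
Molar mass = 115.132 g/mol.
Mass from O: 2 × 15.999 = 31.998 g/mol.
%O = 31.998 / 115.132 × 100 = 27.79%.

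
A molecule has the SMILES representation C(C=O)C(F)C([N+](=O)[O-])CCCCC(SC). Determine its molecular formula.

Atom tally by fragment:
  OHCCH2 → C:2 H:3 O:1
  CH(F) → C:1 H:1 F:1
  CH(NO2) → C:1 H:1 N:1 O:2
  CH2 → C:1 H:2
  CH2 → C:1 H:2
  CH2 → C:1 H:2
  CH2 → C:1 H:2
  CH2SCH3 → C:2 H:5 S:1
Element totals:
  C: 10
  H: 18
  F: 1
  N: 1
  O: 3
  S: 1

C10H18FNO3S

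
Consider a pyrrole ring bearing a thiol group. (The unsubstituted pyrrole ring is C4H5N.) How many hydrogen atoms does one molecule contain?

Atom tally by fragment:
  pyrrole ring core → C:4 H:5 N:1
  (− 1 ring H displaced by substituents)
  + SH → S:1 H:1
Element totals:
  C: 4
  H: 5
  N: 1
  S: 1

5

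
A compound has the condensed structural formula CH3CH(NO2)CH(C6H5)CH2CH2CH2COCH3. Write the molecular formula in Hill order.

Atom tally by fragment:
  CH3 → C:1 H:3
  CH(NO2) → C:1 H:1 N:1 O:2
  CH(C6H5) → C:7 H:6
  CH2 → C:1 H:2
  CH2 → C:1 H:2
  CH2COCH3 → C:3 H:5 O:1
Element totals:
  C: 14
  H: 19
  N: 1
  O: 3

C14H19NO3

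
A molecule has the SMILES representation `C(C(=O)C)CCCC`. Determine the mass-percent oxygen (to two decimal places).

14.01%

Atom tally by fragment:
  CH3COCH2 → C:3 H:5 O:1
  CH2 → C:1 H:2
  CH2 → C:1 H:2
  CH2 → C:1 H:2
  CH3 → C:1 H:3
Element totals:
  C: 7
  H: 14
  O: 1
Molecular formula: C7H14O.
Molar mass = 114.188 g/mol.
Mass from O: 1 × 15.999 = 15.999 g/mol.
%O = 15.999 / 114.188 × 100 = 14.01%.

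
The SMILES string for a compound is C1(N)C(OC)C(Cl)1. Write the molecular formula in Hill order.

Atom tally by fragment:
  cyclopropane ring core → C:3 H:6
  (− 3 ring H displaced by substituents)
  + NH2 → N:1 H:2
  + OCH3 → C:1 H:3 O:1
  + Cl → Cl:1
Element totals:
  C: 4
  H: 8
  Cl: 1
  N: 1
  O: 1

C4H8ClNO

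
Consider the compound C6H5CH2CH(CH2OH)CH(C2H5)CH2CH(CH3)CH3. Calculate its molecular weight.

Atom tally by fragment:
  C6H5CH2 → C:7 H:7
  CH(CH2OH) → C:2 H:4 O:1
  CH(C2H5) → C:3 H:6
  CH2 → C:1 H:2
  CH(CH3) → C:2 H:4
  CH3 → C:1 H:3
Element totals:
  C: 16
  H: 26
  O: 1
Molecular formula: C16H26O.
  M = 16(12.011) + 26(1.008) + 15.999
    = 192.176 + 26.208 + 15.999 = 234.383

234.38 g/mol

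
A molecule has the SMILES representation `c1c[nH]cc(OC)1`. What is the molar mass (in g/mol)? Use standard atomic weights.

97.12 g/mol

Atom tally by fragment:
  pyrrole ring core → C:4 H:5 N:1
  (− 1 ring H displaced by substituents)
  + OCH3 → C:1 H:3 O:1
Element totals:
  C: 5
  H: 7
  N: 1
  O: 1
Molecular formula: C5H7NO.
  M = 5(12.011) + 7(1.008) + 14.007 + 15.999
    = 60.055 + 7.056 + 14.007 + 15.999 = 97.117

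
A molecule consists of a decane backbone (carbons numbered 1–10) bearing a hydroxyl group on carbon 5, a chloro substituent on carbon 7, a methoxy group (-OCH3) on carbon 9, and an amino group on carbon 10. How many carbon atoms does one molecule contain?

Atom tally by fragment:
  CH3 → C:1 H:3
  CH2 → C:1 H:2
  CH2 → C:1 H:2
  CH2 → C:1 H:2
  CH(OH) → C:1 H:2 O:1
  CH2 → C:1 H:2
  CH(Cl) → C:1 H:1 Cl:1
  CH2 → C:1 H:2
  CH(OCH3) → C:2 H:4 O:1
  CH2NH2 → C:1 H:4 N:1
Element totals:
  C: 11
  H: 24
  Cl: 1
  N: 1
  O: 2

11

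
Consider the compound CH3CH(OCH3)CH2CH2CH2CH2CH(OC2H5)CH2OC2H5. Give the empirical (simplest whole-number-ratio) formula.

C13H28O3

Atom tally by fragment:
  CH3 → C:1 H:3
  CH(OCH3) → C:2 H:4 O:1
  CH2 → C:1 H:2
  CH2 → C:1 H:2
  CH2 → C:1 H:2
  CH2 → C:1 H:2
  CH(OC2H5) → C:3 H:6 O:1
  CH2OC2H5 → C:3 H:7 O:1
Element totals:
  C: 13
  H: 28
  O: 3
Molecular formula: C13H28O3.
gcd of subscripts (13, 28, 3) = 1, so the empirical formula equals the molecular formula.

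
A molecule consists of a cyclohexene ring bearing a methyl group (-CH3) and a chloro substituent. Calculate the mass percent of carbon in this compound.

Atom tally by fragment:
  cyclohexene ring core → C:6 H:10
  (− 2 ring H displaced by substituents)
  + CH3 → C:1 H:3
  + Cl → Cl:1
Element totals:
  C: 7
  H: 11
  Cl: 1
Molecular formula: C7H11Cl.
Molar mass = 130.615 g/mol.
Mass from C: 7 × 12.011 = 84.077 g/mol.
%C = 84.077 / 130.615 × 100 = 64.37%.

64.37%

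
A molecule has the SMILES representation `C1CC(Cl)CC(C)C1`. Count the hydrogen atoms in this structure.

13

Atom tally by fragment:
  cyclohexane ring core → C:6 H:12
  (− 2 ring H displaced by substituents)
  + Cl → Cl:1
  + CH3 → C:1 H:3
Element totals:
  C: 7
  H: 13
  Cl: 1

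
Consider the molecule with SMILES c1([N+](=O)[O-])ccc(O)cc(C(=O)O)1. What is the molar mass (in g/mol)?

Atom tally by fragment:
  benzene ring core → C:6 H:6
  (− 3 ring H displaced by substituents)
  + NO2 → N:1 O:2
  + OH → O:1 H:1
  + COOH → C:1 H:1 O:2
Element totals:
  C: 7
  H: 5
  N: 1
  O: 5
Molecular formula: C7H5NO5.
  M = 7(12.011) + 5(1.008) + 14.007 + 5(15.999)
    = 84.077 + 5.040 + 14.007 + 79.995 = 183.119

183.12 g/mol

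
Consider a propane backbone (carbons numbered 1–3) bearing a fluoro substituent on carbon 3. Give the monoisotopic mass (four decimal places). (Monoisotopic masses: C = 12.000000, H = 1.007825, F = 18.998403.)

Atom tally by fragment:
  CH3 → C:1 H:3
  CH2 → C:1 H:2
  CH2F → C:1 H:2 F:1
Element totals:
  C: 3
  H: 7
  F: 1
Molecular formula: C3H7F.
  M = 3(12.0) + 7(1.007825) + 18.998403
    = 36.000000 + 7.054775 + 18.998403 = 62.053178

62.0532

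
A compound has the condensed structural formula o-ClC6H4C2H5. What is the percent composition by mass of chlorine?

25.21%

Atom tally by fragment:
  benzene ring core → C:6 H:6
  (− 2 ring H displaced by substituents)
  + Cl → Cl:1
  + C2H5 → C:2 H:5
Element totals:
  C: 8
  H: 9
  Cl: 1
Molecular formula: C8H9Cl.
Molar mass = 140.610 g/mol.
Mass from Cl: 1 × 35.45 = 35.450 g/mol.
%Cl = 35.450 / 140.610 × 100 = 25.21%.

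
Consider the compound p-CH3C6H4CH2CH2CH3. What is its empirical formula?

Atom tally by fragment:
  benzene ring core → C:6 H:6
  (− 2 ring H displaced by substituents)
  + CH3 → C:1 H:3
  + CH2CH2CH3 → C:3 H:7
Element totals:
  C: 10
  H: 14
Molecular formula: C10H14.
gcd of subscripts = 2; dividing each by 2:
  C: 10/2 = 5
  H: 14/2 = 7

C5H7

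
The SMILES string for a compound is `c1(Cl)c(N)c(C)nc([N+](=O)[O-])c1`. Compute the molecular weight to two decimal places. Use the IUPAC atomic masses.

Atom tally by fragment:
  pyridine ring core → C:5 H:5 N:1
  (− 4 ring H displaced by substituents)
  + Cl → Cl:1
  + NH2 → N:1 H:2
  + CH3 → C:1 H:3
  + NO2 → N:1 O:2
Element totals:
  C: 6
  H: 6
  Cl: 1
  N: 3
  O: 2
Molecular formula: C6H6ClN3O2.
  M = 6(12.011) + 6(1.008) + 35.45 + 3(14.007) + 2(15.999)
    = 72.066 + 6.048 + 35.450 + 42.021 + 31.998 = 187.583

187.58 g/mol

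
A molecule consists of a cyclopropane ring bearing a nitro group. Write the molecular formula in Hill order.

Atom tally by fragment:
  cyclopropane ring core → C:3 H:6
  (− 1 ring H displaced by substituents)
  + NO2 → N:1 O:2
Element totals:
  C: 3
  H: 5
  N: 1
  O: 2

C3H5NO2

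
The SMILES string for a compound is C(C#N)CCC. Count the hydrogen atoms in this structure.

9

Atom tally by fragment:
  NCCH2 → C:2 H:2 N:1
  CH2 → C:1 H:2
  CH2 → C:1 H:2
  CH3 → C:1 H:3
Element totals:
  C: 5
  H: 9
  N: 1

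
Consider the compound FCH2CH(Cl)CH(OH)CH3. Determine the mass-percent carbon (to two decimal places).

Atom tally by fragment:
  FCH2 → C:1 H:2 F:1
  CH(Cl) → C:1 H:1 Cl:1
  CH(OH) → C:1 H:2 O:1
  CH3 → C:1 H:3
Element totals:
  C: 4
  H: 8
  Cl: 1
  F: 1
  O: 1
Molecular formula: C4H8ClFO.
Molar mass = 126.555 g/mol.
Mass from C: 4 × 12.011 = 48.044 g/mol.
%C = 48.044 / 126.555 × 100 = 37.96%.

37.96%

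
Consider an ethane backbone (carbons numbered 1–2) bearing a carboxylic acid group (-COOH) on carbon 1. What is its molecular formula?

Atom tally by fragment:
  HOOCCH2 → C:2 H:3 O:2
  CH3 → C:1 H:3
Element totals:
  C: 3
  H: 6
  O: 2

C3H6O2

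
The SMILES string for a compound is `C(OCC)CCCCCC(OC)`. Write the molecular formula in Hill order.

Atom tally by fragment:
  C2H5OCH2 → C:3 H:7 O:1
  CH2 → C:1 H:2
  CH2 → C:1 H:2
  CH2 → C:1 H:2
  CH2 → C:1 H:2
  CH2 → C:1 H:2
  CH2OCH3 → C:2 H:5 O:1
Element totals:
  C: 10
  H: 22
  O: 2

C10H22O2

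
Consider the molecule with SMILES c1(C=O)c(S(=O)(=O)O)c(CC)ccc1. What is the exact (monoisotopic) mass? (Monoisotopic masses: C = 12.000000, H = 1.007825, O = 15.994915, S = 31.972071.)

214.0300

Atom tally by fragment:
  benzene ring core → C:6 H:6
  (− 3 ring H displaced by substituents)
  + CHO → C:1 H:1 O:1
  + SO3H → S:1 O:3 H:1
  + C2H5 → C:2 H:5
Element totals:
  C: 9
  H: 10
  O: 4
  S: 1
Molecular formula: C9H10O4S.
  M = 9(12.0) + 10(1.007825) + 4(15.994915) + 31.972071
    = 108.000000 + 10.078250 + 63.979660 + 31.972071 = 214.029981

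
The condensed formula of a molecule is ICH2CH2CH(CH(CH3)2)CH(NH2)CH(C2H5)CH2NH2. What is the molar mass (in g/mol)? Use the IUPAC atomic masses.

Atom tally by fragment:
  ICH2 → C:1 H:2 I:1
  CH2 → C:1 H:2
  CH(CH(CH3)2) → C:4 H:8
  CH(NH2) → C:1 H:3 N:1
  CH(C2H5) → C:3 H:6
  CH2NH2 → C:1 H:4 N:1
Element totals:
  C: 11
  H: 25
  I: 1
  N: 2
Molecular formula: C11H25IN2.
  M = 11(12.011) + 25(1.008) + 126.904 + 2(14.007)
    = 132.121 + 25.200 + 126.904 + 28.014 = 312.239

312.24 g/mol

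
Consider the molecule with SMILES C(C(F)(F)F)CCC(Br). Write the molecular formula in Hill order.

Atom tally by fragment:
  F3CCH2 → C:2 H:2 F:3
  CH2 → C:1 H:2
  CH2 → C:1 H:2
  CH2Br → C:1 H:2 Br:1
Element totals:
  C: 5
  H: 8
  Br: 1
  F: 3

C5H8BrF3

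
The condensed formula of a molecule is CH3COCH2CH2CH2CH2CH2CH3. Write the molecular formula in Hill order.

C8H16O

Element totals:
  C: 8
  H: 16
  O: 1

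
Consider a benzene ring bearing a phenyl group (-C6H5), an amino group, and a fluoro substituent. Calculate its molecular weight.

Atom tally by fragment:
  benzene ring core → C:6 H:6
  (− 3 ring H displaced by substituents)
  + C6H5 → C:6 H:5
  + NH2 → N:1 H:2
  + F → F:1
Element totals:
  C: 12
  H: 10
  F: 1
  N: 1
Molecular formula: C12H10FN.
  M = 12(12.011) + 10(1.008) + 18.998 + 14.007
    = 144.132 + 10.080 + 18.998 + 14.007 = 187.217

187.22 g/mol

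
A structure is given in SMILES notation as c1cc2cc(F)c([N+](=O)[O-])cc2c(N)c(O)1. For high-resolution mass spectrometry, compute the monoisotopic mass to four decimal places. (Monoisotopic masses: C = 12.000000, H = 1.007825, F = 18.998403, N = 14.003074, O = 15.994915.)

222.0441

Atom tally by fragment:
  naphthalene ring system core → C:10 H:8
  (− 4 ring H displaced by substituents)
  + F → F:1
  + NO2 → N:1 O:2
  + NH2 → N:1 H:2
  + OH → O:1 H:1
Element totals:
  C: 10
  H: 7
  F: 1
  N: 2
  O: 3
Molecular formula: C10H7FN2O3.
  M = 10(12.0) + 7(1.007825) + 18.998403 + 2(14.003074) + 3(15.994915)
    = 120.000000 + 7.054775 + 18.998403 + 28.006148 + 47.984745 = 222.044071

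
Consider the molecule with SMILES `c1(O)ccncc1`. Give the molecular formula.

Atom tally by fragment:
  pyridine ring core → C:5 H:5 N:1
  (− 1 ring H displaced by substituents)
  + OH → O:1 H:1
Element totals:
  C: 5
  H: 5
  N: 1
  O: 1

C5H5NO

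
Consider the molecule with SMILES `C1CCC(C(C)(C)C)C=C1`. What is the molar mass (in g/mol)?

138.25 g/mol

Atom tally by fragment:
  cyclohexene ring core → C:6 H:10
  (− 1 ring H displaced by substituents)
  + C(CH3)3 → C:4 H:9
Element totals:
  C: 10
  H: 18
Molecular formula: C10H18.
  M = 10(12.011) + 18(1.008)
    = 120.110 + 18.144 = 138.254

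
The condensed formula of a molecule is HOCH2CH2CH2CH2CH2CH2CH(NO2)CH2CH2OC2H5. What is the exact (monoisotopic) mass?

233.1627

Element totals:
  C: 11
  H: 23
  N: 1
  O: 4
Molecular formula: C11H23NO4.
  M = 11(12.0) + 23(1.007825) + 14.003074 + 4(15.994915)
    = 132.000000 + 23.179975 + 14.003074 + 63.979660 = 233.162709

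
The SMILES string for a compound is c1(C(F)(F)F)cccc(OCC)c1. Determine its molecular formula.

C9H9F3O

Atom tally by fragment:
  benzene ring core → C:6 H:6
  (− 2 ring H displaced by substituents)
  + CF3 → C:1 F:3
  + OC2H5 → C:2 H:5 O:1
Element totals:
  C: 9
  H: 9
  F: 3
  O: 1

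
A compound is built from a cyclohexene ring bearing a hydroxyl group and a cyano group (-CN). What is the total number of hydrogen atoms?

9

Atom tally by fragment:
  cyclohexene ring core → C:6 H:10
  (− 2 ring H displaced by substituents)
  + OH → O:1 H:1
  + CN → C:1 N:1
Element totals:
  C: 7
  H: 9
  N: 1
  O: 1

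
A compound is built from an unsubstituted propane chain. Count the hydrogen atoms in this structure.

Atom tally by fragment:
  CH3 → C:1 H:3
  CH2 → C:1 H:2
  CH3 → C:1 H:3
Element totals:
  C: 3
  H: 8

8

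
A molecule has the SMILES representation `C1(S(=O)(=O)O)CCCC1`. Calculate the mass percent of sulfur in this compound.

Atom tally by fragment:
  cyclopentane ring core → C:5 H:10
  (− 1 ring H displaced by substituents)
  + SO3H → S:1 O:3 H:1
Element totals:
  C: 5
  H: 10
  O: 3
  S: 1
Molecular formula: C5H10O3S.
Molar mass = 150.192 g/mol.
Mass from S: 1 × 32.06 = 32.060 g/mol.
%S = 32.060 / 150.192 × 100 = 21.35%.

21.35%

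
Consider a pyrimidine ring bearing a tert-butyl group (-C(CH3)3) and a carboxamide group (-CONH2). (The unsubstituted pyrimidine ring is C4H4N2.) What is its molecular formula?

Atom tally by fragment:
  pyrimidine ring core → C:4 H:4 N:2
  (− 2 ring H displaced by substituents)
  + C(CH3)3 → C:4 H:9
  + CONH2 → C:1 H:2 O:1 N:1
Element totals:
  C: 9
  H: 13
  N: 3
  O: 1

C9H13N3O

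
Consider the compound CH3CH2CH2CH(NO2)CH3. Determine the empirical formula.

C5H11NO2

Atom tally by fragment:
  CH3 → C:1 H:3
  CH2 → C:1 H:2
  CH2 → C:1 H:2
  CH(NO2) → C:1 H:1 N:1 O:2
  CH3 → C:1 H:3
Element totals:
  C: 5
  H: 11
  N: 1
  O: 2
Molecular formula: C5H11NO2.
gcd of subscripts (5, 11, 1, 2) = 1, so the empirical formula equals the molecular formula.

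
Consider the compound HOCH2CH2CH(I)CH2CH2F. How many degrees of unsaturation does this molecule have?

0

Atom tally by fragment:
  HOCH2CH2 → C:2 H:5 O:1
  CH(I) → C:1 H:1 I:1
  CH2 → C:1 H:2
  CH2F → C:1 H:2 F:1
Element totals:
  C: 5
  H: 10
  F: 1
  I: 1
  O: 1
Molecular formula: C5H10FIO.
DoU = (2C + 2 + N − H − X) / 2 = (2·5 + 2 + 0 − 10 − 2) / 2 = 0.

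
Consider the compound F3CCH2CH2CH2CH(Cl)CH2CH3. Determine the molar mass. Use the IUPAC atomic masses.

188.62 g/mol

Atom tally by fragment:
  F3CCH2 → C:2 H:2 F:3
  CH2 → C:1 H:2
  CH2 → C:1 H:2
  CH(Cl) → C:1 H:1 Cl:1
  CH2 → C:1 H:2
  CH3 → C:1 H:3
Element totals:
  C: 7
  H: 12
  Cl: 1
  F: 3
Molecular formula: C7H12ClF3.
  M = 7(12.011) + 12(1.008) + 35.45 + 3(18.998)
    = 84.077 + 12.096 + 35.450 + 56.994 = 188.617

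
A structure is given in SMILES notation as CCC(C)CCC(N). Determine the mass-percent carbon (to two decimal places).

Atom tally by fragment:
  CH3 → C:1 H:3
  CH2 → C:1 H:2
  CH(CH3) → C:2 H:4
  CH2 → C:1 H:2
  CH2 → C:1 H:2
  CH2NH2 → C:1 H:4 N:1
Element totals:
  C: 7
  H: 17
  N: 1
Molecular formula: C7H17N.
Molar mass = 115.220 g/mol.
Mass from C: 7 × 12.011 = 84.077 g/mol.
%C = 84.077 / 115.220 × 100 = 72.97%.

72.97%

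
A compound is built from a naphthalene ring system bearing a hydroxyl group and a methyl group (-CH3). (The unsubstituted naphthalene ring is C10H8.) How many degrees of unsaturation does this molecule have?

7

Atom tally by fragment:
  naphthalene ring system core → C:10 H:8
  (− 2 ring H displaced by substituents)
  + OH → O:1 H:1
  + CH3 → C:1 H:3
Element totals:
  C: 11
  H: 10
  O: 1
Molecular formula: C11H10O.
DoU = (2C + 2 + N − H − X) / 2 = (2·11 + 2 + 0 − 10 − 0) / 2 = 7.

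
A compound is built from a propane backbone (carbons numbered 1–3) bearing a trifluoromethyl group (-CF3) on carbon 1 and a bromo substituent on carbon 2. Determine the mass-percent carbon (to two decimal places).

Atom tally by fragment:
  F3CCH2 → C:2 H:2 F:3
  CH(Br) → C:1 H:1 Br:1
  CH3 → C:1 H:3
Element totals:
  C: 4
  H: 6
  Br: 1
  F: 3
Molecular formula: C4H6BrF3.
Molar mass = 190.990 g/mol.
Mass from C: 4 × 12.011 = 48.044 g/mol.
%C = 48.044 / 190.990 × 100 = 25.16%.

25.16%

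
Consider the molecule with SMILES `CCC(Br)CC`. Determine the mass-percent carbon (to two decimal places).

Atom tally by fragment:
  CH3 → C:1 H:3
  CH2 → C:1 H:2
  CH(Br) → C:1 H:1 Br:1
  CH2 → C:1 H:2
  CH3 → C:1 H:3
Element totals:
  C: 5
  H: 11
  Br: 1
Molecular formula: C5H11Br.
Molar mass = 151.047 g/mol.
Mass from C: 5 × 12.011 = 60.055 g/mol.
%C = 60.055 / 151.047 × 100 = 39.76%.

39.76%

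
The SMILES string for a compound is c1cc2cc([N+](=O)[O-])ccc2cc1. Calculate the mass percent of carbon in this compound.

69.36%

Atom tally by fragment:
  naphthalene ring system core → C:10 H:8
  (− 1 ring H displaced by substituents)
  + NO2 → N:1 O:2
Element totals:
  C: 10
  H: 7
  N: 1
  O: 2
Molecular formula: C10H7NO2.
Molar mass = 173.171 g/mol.
Mass from C: 10 × 12.011 = 120.110 g/mol.
%C = 120.110 / 173.171 × 100 = 69.36%.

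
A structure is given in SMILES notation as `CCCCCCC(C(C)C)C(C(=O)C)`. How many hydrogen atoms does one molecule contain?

26

Atom tally by fragment:
  CH3 → C:1 H:3
  CH2 → C:1 H:2
  CH2 → C:1 H:2
  CH2 → C:1 H:2
  CH2 → C:1 H:2
  CH2 → C:1 H:2
  CH(CH(CH3)2) → C:4 H:8
  CH2COCH3 → C:3 H:5 O:1
Element totals:
  C: 13
  H: 26
  O: 1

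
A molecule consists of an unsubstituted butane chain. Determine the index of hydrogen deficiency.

0

Atom tally by fragment:
  CH3 → C:1 H:3
  CH2 → C:1 H:2
  CH2 → C:1 H:2
  CH3 → C:1 H:3
Element totals:
  C: 4
  H: 10
Molecular formula: C4H10.
DoU = (2C + 2 + N − H − X) / 2 = (2·4 + 2 + 0 − 10 − 0) / 2 = 0.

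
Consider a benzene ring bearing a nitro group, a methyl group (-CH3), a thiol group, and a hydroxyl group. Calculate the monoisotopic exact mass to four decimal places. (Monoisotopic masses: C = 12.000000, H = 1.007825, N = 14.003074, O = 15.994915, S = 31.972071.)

Atom tally by fragment:
  benzene ring core → C:6 H:6
  (− 4 ring H displaced by substituents)
  + NO2 → N:1 O:2
  + CH3 → C:1 H:3
  + SH → S:1 H:1
  + OH → O:1 H:1
Element totals:
  C: 7
  H: 7
  N: 1
  O: 3
  S: 1
Molecular formula: C7H7NO3S.
  M = 7(12.0) + 7(1.007825) + 14.003074 + 3(15.994915) + 31.972071
    = 84.000000 + 7.054775 + 14.003074 + 47.984745 + 31.972071 = 185.014665

185.0147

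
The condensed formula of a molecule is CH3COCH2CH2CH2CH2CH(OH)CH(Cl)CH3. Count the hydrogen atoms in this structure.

Element totals:
  C: 9
  H: 17
  Cl: 1
  O: 2

17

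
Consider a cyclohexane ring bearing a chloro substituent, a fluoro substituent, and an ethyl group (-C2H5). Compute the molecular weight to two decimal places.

164.65 g/mol

Atom tally by fragment:
  cyclohexane ring core → C:6 H:12
  (− 3 ring H displaced by substituents)
  + Cl → Cl:1
  + F → F:1
  + C2H5 → C:2 H:5
Element totals:
  C: 8
  H: 14
  Cl: 1
  F: 1
Molecular formula: C8H14ClF.
  M = 8(12.011) + 14(1.008) + 35.45 + 18.998
    = 96.088 + 14.112 + 35.450 + 18.998 = 164.648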